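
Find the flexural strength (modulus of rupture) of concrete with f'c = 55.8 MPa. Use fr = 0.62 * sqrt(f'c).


fr = 0.62 * sqrt(55.8)
= 4.631 MPa

4.631


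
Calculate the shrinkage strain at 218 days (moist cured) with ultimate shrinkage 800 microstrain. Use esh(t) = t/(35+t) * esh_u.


esh(218) = 218 / (35 + 218) * 800
= 218 / 253 * 800
= 689.3 microstrain

689.3


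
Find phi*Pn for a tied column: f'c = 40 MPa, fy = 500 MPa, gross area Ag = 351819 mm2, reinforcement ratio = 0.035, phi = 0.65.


Ast = rho * Ag = 0.035 * 351819 = 12313.665 mm2
phi*Pn = 0.65 * 0.80 * (0.85 * 40 * (351819 - 12313.665) + 500 * 12313.665) / 1000
= 9204.01 kN

9204.01


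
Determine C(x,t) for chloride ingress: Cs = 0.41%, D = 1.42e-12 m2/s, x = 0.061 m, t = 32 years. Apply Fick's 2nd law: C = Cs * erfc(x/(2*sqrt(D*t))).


t_seconds = 32 * 365.25 * 24 * 3600 = 1009843200.0 s
arg = 0.061 / (2 * sqrt(1.42e-12 * 1009843200.0))
= 0.8054
erfc(0.8054) = 0.2547
C = 0.41 * 0.2547 = 0.1044%

0.1044


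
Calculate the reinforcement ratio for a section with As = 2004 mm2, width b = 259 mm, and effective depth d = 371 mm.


rho = As / (b * d)
= 2004 / (259 * 371)
= 0.0209

0.0209


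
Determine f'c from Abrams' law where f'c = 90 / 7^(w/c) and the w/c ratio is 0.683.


f'c = 90 / 7^0.683
= 90 / 3.777
= 23.83 MPa

23.83


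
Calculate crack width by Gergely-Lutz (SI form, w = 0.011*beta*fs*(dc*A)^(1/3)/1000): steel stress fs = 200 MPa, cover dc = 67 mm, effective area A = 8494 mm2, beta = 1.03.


w = 0.011 * beta * fs * (dc * A)^(1/3) / 1000
= 0.011 * 1.03 * 200 * (67 * 8494)^(1/3) / 1000
= 0.188 mm

0.188


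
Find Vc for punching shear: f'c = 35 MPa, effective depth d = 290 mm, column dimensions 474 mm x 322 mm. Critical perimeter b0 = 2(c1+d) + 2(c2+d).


b0 = 2*(474 + 290) + 2*(322 + 290) = 2752 mm
Vc = 0.33 * sqrt(35) * 2752 * 290 / 1000
= 1558.1 kN

1558.1


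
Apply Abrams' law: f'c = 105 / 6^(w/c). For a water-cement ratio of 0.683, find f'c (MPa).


f'c = 105 / 6^0.683
= 105 / 3.4
= 30.88 MPa

30.88


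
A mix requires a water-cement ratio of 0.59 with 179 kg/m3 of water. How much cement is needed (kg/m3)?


Cement = water / (w/c)
= 179 / 0.59
= 303.4 kg/m3

303.4


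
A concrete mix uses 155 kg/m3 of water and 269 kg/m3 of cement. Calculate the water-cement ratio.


w/c = water / cement
w/c = 155 / 269 = 0.576

0.576


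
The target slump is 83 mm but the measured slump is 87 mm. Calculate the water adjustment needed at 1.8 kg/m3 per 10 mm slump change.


Difference = 83 - 87 = -4 mm
Water adjustment = -4 * 1.8 / 10 = -0.7 kg/m3

-0.7


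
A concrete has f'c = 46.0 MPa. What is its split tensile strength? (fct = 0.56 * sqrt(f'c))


fct = 0.56 * sqrt(46.0)
= 0.56 * 6.782
= 3.798 MPa

3.798


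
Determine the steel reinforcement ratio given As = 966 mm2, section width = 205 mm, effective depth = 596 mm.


rho = As / (b * d)
= 966 / (205 * 596)
= 0.0079

0.0079


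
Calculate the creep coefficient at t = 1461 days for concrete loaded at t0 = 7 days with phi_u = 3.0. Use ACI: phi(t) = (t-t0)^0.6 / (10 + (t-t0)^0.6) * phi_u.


dt = 1461 - 7 = 1454
phi = 1454^0.6 / (10 + 1454^0.6) * 3.0
= 2.663

2.663


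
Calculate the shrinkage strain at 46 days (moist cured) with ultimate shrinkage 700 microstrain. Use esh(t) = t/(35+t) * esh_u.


esh(46) = 46 / (35 + 46) * 700
= 46 / 81 * 700
= 397.5 microstrain

397.5


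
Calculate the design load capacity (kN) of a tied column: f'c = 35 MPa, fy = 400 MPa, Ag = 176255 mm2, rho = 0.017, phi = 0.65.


Ast = rho * Ag = 0.017 * 176255 = 2996.335 mm2
phi*Pn = 0.65 * 0.80 * (0.85 * 35 * (176255 - 2996.335) + 400 * 2996.335) / 1000
= 3303.55 kN

3303.55


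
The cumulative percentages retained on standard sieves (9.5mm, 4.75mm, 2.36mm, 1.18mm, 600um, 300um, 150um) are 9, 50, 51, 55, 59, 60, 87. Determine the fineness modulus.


FM = sum(cumulative % retained) / 100
= 371 / 100
= 3.71

3.71


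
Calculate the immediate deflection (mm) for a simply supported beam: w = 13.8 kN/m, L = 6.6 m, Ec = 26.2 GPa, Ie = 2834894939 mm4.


Convert: L = 6.6 m = 6600 mm, Ec = 26.2 GPa = 26200 MPa
delta = 5 * 13.8 * 6600^4 / (384 * 26200 * 2834894939)
= 4.59 mm

4.59


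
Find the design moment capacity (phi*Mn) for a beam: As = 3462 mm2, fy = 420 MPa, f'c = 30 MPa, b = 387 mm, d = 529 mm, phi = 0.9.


a = As * fy / (0.85 * f'c * b)
= 3462 * 420 / (0.85 * 30 * 387)
= 147.3415 mm
Mn = As * fy * (d - a/2) / 10^6
= 662.0669 kN-m
phi*Mn = 0.9 * 662.0669 = 595.86 kN-m

595.86


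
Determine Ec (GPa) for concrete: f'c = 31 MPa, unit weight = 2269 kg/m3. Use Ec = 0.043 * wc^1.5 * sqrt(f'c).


Ec = 0.043 * 2269^1.5 * sqrt(31) / 1000
= 25.88 GPa

25.88


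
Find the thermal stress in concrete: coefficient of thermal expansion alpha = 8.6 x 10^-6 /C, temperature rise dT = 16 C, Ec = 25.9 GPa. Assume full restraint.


sigma = alpha * dT * Ec
= 8.6e-6 * 16 * 25.9 * 1000
= 3.564 MPa

3.564


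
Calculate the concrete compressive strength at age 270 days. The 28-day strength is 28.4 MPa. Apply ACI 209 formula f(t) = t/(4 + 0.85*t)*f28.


f(270) = 270 / (4 + 0.85 * 270) * 28.4
= 270 / 233.5 * 28.4
= 32.84 MPa

32.84


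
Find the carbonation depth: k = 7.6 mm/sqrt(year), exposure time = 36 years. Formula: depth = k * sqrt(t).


depth = k * sqrt(t)
= 7.6 * sqrt(36)
= 45.6 mm

45.6


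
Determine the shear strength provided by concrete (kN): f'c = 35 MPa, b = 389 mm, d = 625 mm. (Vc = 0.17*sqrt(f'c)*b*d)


Vc = 0.17 * sqrt(35) * 389 * 625 / 1000
= 244.52 kN

244.52


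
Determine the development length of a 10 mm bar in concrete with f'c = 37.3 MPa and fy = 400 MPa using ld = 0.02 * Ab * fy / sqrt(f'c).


Ab = pi * 10^2 / 4 = 78.54 mm2
ld = 0.02 * 78.54 * 400 / sqrt(37.3)
= 102.9 mm

102.9


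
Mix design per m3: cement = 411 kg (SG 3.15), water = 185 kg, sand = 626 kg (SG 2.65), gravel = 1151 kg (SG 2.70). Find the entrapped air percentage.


Vol cement = 411 / (3.15 * 1000) = 0.130476 m3
Vol water = 185 / 1000 = 0.185 m3
Vol sand = 626 / (2.65 * 1000) = 0.236226 m3
Vol gravel = 1151 / (2.70 * 1000) = 0.426296 m3
Total solid + water volume = 0.977999 m3
Air = (1 - 0.977999) * 100 = 2.2%

2.2


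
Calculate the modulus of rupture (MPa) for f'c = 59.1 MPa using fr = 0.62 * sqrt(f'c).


fr = 0.62 * sqrt(59.1)
= 4.766 MPa

4.766


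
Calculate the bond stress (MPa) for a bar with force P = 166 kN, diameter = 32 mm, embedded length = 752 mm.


u = P / (pi * db * ld)
= 166 * 1000 / (pi * 32 * 752)
= 2.196 MPa

2.196


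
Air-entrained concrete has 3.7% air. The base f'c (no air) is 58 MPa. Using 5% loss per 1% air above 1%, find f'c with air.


Strength loss = (3.7 - 1) * 5 = 13.5%
f'c = 58 * (1 - 13.5/100)
= 50.17 MPa

50.17


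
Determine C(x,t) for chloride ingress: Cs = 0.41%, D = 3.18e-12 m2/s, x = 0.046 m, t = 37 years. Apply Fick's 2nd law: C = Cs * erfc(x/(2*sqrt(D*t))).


t_seconds = 37 * 365.25 * 24 * 3600 = 1167631200.0 s
arg = 0.046 / (2 * sqrt(3.18e-12 * 1167631200.0))
= 0.3775
erfc(0.3775) = 0.5935
C = 0.41 * 0.5935 = 0.2433%

0.2433


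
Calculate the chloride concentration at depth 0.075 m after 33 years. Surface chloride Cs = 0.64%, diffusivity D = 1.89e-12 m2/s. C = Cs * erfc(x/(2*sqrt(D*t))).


t_seconds = 33 * 365.25 * 24 * 3600 = 1041400800.0 s
arg = 0.075 / (2 * sqrt(1.89e-12 * 1041400800.0))
= 0.8453
erfc(0.8453) = 0.2319
C = 0.64 * 0.2319 = 0.1484%

0.1484


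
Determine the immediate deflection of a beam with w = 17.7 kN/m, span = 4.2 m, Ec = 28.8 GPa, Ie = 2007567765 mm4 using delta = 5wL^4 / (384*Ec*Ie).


Convert: L = 4.2 m = 4200 mm, Ec = 28.8 GPa = 28800 MPa
delta = 5 * 17.7 * 4200^4 / (384 * 28800 * 2007567765)
= 1.24 mm

1.24


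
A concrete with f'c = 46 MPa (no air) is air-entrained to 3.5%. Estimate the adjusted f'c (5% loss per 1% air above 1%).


Strength loss = (3.5 - 1) * 5 = 12.5%
f'c = 46 * (1 - 12.5/100)
= 40.25 MPa

40.25


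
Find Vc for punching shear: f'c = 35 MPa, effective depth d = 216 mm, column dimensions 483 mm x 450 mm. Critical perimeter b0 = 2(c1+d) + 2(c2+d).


b0 = 2*(483 + 216) + 2*(450 + 216) = 2730 mm
Vc = 0.33 * sqrt(35) * 2730 * 216 / 1000
= 1151.24 kN

1151.24


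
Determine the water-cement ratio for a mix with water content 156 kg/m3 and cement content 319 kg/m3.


w/c = water / cement
w/c = 156 / 319 = 0.489

0.489


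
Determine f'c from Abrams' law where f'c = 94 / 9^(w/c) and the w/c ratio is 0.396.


f'c = 94 / 9^0.396
= 94 / 2.387
= 39.38 MPa

39.38


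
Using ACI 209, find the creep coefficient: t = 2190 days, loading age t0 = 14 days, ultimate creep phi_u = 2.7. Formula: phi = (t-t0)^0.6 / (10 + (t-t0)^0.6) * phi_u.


dt = 2190 - 14 = 2176
phi = 2176^0.6 / (10 + 2176^0.6) * 2.7
= 2.456

2.456


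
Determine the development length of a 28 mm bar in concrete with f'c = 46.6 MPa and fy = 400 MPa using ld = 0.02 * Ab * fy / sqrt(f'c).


Ab = pi * 28^2 / 4 = 615.752 mm2
ld = 0.02 * 615.752 * 400 / sqrt(46.6)
= 721.6 mm

721.6


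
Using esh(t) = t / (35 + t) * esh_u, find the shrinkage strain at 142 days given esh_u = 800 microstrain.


esh(142) = 142 / (35 + 142) * 800
= 142 / 177 * 800
= 641.8 microstrain

641.8


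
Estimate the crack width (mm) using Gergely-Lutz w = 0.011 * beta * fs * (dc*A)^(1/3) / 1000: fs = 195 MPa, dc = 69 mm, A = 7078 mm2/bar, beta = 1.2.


w = 0.011 * beta * fs * (dc * A)^(1/3) / 1000
= 0.011 * 1.2 * 195 * (69 * 7078)^(1/3) / 1000
= 0.203 mm

0.203


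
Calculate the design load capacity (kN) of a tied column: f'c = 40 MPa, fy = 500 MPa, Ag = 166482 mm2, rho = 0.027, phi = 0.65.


Ast = rho * Ag = 0.027 * 166482 = 4495.014 mm2
phi*Pn = 0.65 * 0.80 * (0.85 * 40 * (166482 - 4495.014) + 500 * 4495.014) / 1000
= 4032.63 kN

4032.63


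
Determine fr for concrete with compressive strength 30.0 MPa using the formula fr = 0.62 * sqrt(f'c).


fr = 0.62 * sqrt(30.0)
= 3.396 MPa

3.396


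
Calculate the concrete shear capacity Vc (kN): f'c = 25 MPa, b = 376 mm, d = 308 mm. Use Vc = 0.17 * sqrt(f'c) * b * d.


Vc = 0.17 * sqrt(25) * 376 * 308 / 1000
= 98.44 kN

98.44


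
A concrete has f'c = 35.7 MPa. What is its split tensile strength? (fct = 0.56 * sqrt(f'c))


fct = 0.56 * sqrt(35.7)
= 0.56 * 5.975
= 3.346 MPa

3.346


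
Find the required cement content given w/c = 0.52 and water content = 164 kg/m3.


Cement = water / (w/c)
= 164 / 0.52
= 315.4 kg/m3

315.4


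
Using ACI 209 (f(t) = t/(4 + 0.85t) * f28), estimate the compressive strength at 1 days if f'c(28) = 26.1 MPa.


f(1) = 1 / (4 + 0.85 * 1) * 26.1
= 1 / 4.85 * 26.1
= 5.38 MPa

5.38


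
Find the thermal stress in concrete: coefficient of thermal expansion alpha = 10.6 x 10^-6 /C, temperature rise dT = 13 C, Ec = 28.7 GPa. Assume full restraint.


sigma = alpha * dT * Ec
= 10.6e-6 * 13 * 28.7 * 1000
= 3.955 MPa

3.955


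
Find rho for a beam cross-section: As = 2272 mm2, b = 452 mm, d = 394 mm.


rho = As / (b * d)
= 2272 / (452 * 394)
= 0.0128

0.0128


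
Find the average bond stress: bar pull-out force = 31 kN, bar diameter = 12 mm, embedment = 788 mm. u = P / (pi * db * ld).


u = P / (pi * db * ld)
= 31 * 1000 / (pi * 12 * 788)
= 1.044 MPa

1.044


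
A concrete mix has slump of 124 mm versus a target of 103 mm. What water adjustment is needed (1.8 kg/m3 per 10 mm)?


Difference = 103 - 124 = -21 mm
Water adjustment = -21 * 1.8 / 10 = -3.8 kg/m3

-3.8


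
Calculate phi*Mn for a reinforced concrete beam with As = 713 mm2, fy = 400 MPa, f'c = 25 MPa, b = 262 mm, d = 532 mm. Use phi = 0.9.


a = As * fy / (0.85 * f'c * b)
= 713 * 400 / (0.85 * 25 * 262)
= 51.2259 mm
Mn = As * fy * (d - a/2) / 10^6
= 144.4216 kN-m
phi*Mn = 0.9 * 144.4216 = 129.98 kN-m

129.98


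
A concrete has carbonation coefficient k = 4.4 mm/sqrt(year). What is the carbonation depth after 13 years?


depth = k * sqrt(t)
= 4.4 * sqrt(13)
= 15.86 mm

15.86


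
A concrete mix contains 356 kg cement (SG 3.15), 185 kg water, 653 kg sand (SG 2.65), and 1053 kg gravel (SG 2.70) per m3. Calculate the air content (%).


Vol cement = 356 / (3.15 * 1000) = 0.113016 m3
Vol water = 185 / 1000 = 0.185 m3
Vol sand = 653 / (2.65 * 1000) = 0.246415 m3
Vol gravel = 1053 / (2.70 * 1000) = 0.39 m3
Total solid + water volume = 0.934431 m3
Air = (1 - 0.934431) * 100 = 6.56%

6.56


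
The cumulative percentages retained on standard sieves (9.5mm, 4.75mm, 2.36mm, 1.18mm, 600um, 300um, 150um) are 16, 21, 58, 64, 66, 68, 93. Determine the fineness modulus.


FM = sum(cumulative % retained) / 100
= 386 / 100
= 3.86

3.86


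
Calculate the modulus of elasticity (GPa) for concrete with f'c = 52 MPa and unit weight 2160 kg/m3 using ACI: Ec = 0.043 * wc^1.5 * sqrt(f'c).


Ec = 0.043 * 2160^1.5 * sqrt(52) / 1000
= 31.13 GPa

31.13


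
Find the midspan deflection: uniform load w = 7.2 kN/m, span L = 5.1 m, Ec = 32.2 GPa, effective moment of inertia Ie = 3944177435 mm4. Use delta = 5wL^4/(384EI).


Convert: L = 5.1 m = 5100 mm, Ec = 32.2 GPa = 32200 MPa
delta = 5 * 7.2 * 5100^4 / (384 * 32200 * 3944177435)
= 0.5 mm

0.5


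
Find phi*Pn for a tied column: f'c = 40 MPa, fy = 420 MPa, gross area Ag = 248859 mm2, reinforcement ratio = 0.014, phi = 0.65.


Ast = rho * Ag = 0.014 * 248859 = 3484.026 mm2
phi*Pn = 0.65 * 0.80 * (0.85 * 40 * (248859 - 3484.026) + 420 * 3484.026) / 1000
= 5099.14 kN

5099.14


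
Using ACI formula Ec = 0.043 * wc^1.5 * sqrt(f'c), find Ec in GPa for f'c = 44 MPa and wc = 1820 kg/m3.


Ec = 0.043 * 1820^1.5 * sqrt(44) / 1000
= 22.15 GPa

22.15


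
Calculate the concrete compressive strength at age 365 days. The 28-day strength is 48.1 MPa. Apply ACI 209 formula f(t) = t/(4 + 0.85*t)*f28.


f(365) = 365 / (4 + 0.85 * 365) * 48.1
= 365 / 314.25 * 48.1
= 55.87 MPa

55.87


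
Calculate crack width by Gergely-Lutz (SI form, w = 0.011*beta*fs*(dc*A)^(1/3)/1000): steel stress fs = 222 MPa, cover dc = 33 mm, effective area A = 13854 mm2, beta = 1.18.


w = 0.011 * beta * fs * (dc * A)^(1/3) / 1000
= 0.011 * 1.18 * 222 * (33 * 13854)^(1/3) / 1000
= 0.222 mm

0.222


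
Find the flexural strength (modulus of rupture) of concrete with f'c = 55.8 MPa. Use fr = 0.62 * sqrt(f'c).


fr = 0.62 * sqrt(55.8)
= 4.631 MPa

4.631


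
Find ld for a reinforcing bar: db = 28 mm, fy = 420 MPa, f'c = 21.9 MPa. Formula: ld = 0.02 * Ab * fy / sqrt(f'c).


Ab = pi * 28^2 / 4 = 615.752 mm2
ld = 0.02 * 615.752 * 420 / sqrt(21.9)
= 1105.3 mm

1105.3


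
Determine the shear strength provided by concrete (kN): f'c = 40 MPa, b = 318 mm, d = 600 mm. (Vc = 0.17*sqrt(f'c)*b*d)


Vc = 0.17 * sqrt(40) * 318 * 600 / 1000
= 205.14 kN

205.14


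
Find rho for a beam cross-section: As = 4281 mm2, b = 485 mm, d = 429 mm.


rho = As / (b * d)
= 4281 / (485 * 429)
= 0.0206

0.0206


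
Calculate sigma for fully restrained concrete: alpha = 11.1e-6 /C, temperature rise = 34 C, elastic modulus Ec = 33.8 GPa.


sigma = alpha * dT * Ec
= 11.1e-6 * 34 * 33.8 * 1000
= 12.756 MPa

12.756


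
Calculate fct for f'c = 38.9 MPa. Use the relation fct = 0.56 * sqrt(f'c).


fct = 0.56 * sqrt(38.9)
= 0.56 * 6.237
= 3.493 MPa

3.493


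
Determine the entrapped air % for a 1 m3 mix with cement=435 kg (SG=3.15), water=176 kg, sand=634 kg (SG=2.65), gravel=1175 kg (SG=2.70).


Vol cement = 435 / (3.15 * 1000) = 0.138095 m3
Vol water = 176 / 1000 = 0.176 m3
Vol sand = 634 / (2.65 * 1000) = 0.239245 m3
Vol gravel = 1175 / (2.70 * 1000) = 0.435185 m3
Total solid + water volume = 0.988526 m3
Air = (1 - 0.988526) * 100 = 1.15%

1.15


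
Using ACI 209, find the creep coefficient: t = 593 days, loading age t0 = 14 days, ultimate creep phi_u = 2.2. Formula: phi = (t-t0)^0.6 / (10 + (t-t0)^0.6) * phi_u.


dt = 593 - 14 = 579
phi = 579^0.6 / (10 + 579^0.6) * 2.2
= 1.803

1.803


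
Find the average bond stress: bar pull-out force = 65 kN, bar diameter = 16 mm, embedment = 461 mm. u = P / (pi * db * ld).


u = P / (pi * db * ld)
= 65 * 1000 / (pi * 16 * 461)
= 2.805 MPa

2.805


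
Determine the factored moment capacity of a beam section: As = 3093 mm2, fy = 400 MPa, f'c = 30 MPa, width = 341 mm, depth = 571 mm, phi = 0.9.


a = As * fy / (0.85 * f'c * b)
= 3093 * 400 / (0.85 * 30 * 341)
= 142.2805 mm
Mn = As * fy * (d - a/2) / 10^6
= 618.4265 kN-m
phi*Mn = 0.9 * 618.4265 = 556.58 kN-m

556.58


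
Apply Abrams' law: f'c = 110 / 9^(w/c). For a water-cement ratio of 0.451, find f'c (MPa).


f'c = 110 / 9^0.451
= 110 / 2.694
= 40.83 MPa

40.83


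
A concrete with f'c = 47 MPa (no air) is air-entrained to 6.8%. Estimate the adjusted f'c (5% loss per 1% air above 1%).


Strength loss = (6.8 - 1) * 5 = 29.0%
f'c = 47 * (1 - 29.0/100)
= 33.37 MPa

33.37


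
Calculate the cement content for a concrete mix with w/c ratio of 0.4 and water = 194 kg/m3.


Cement = water / (w/c)
= 194 / 0.4
= 485.0 kg/m3

485.0


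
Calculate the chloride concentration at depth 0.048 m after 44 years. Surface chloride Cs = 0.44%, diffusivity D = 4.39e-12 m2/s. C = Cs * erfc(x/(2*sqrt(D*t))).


t_seconds = 44 * 365.25 * 24 * 3600 = 1388534400.0 s
arg = 0.048 / (2 * sqrt(4.39e-12 * 1388534400.0))
= 0.3074
erfc(0.3074) = 0.6638
C = 0.44 * 0.6638 = 0.2921%

0.2921


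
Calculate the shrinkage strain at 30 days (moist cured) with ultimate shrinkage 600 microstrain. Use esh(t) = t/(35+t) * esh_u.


esh(30) = 30 / (35 + 30) * 600
= 30 / 65 * 600
= 276.9 microstrain

276.9


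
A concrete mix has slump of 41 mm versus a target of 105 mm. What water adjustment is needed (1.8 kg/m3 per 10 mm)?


Difference = 105 - 41 = 64 mm
Water adjustment = 64 * 1.8 / 10 = 11.5 kg/m3

11.5


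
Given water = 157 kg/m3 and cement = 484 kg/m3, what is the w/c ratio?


w/c = water / cement
w/c = 157 / 484 = 0.324

0.324


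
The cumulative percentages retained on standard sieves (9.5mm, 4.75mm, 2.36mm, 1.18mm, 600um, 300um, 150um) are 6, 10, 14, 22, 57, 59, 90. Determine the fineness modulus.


FM = sum(cumulative % retained) / 100
= 258 / 100
= 2.58

2.58


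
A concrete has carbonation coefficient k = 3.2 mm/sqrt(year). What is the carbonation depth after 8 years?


depth = k * sqrt(t)
= 3.2 * sqrt(8)
= 9.05 mm

9.05


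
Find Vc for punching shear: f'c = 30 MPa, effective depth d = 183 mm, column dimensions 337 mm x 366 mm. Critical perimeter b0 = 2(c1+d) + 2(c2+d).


b0 = 2*(337 + 183) + 2*(366 + 183) = 2138 mm
Vc = 0.33 * sqrt(30) * 2138 * 183 / 1000
= 707.19 kN

707.19


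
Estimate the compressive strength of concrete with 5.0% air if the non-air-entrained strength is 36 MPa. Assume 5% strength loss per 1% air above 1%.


Strength loss = (5.0 - 1) * 5 = 20.0%
f'c = 36 * (1 - 20.0/100)
= 28.8 MPa

28.8


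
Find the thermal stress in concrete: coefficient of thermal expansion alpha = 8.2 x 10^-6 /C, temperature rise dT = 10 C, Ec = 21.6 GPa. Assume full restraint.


sigma = alpha * dT * Ec
= 8.2e-6 * 10 * 21.6 * 1000
= 1.771 MPa

1.771


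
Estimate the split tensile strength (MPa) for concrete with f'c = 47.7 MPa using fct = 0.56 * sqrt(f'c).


fct = 0.56 * sqrt(47.7)
= 0.56 * 6.907
= 3.868 MPa

3.868


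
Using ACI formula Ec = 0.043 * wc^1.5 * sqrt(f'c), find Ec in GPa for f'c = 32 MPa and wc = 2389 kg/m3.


Ec = 0.043 * 2389^1.5 * sqrt(32) / 1000
= 28.4 GPa

28.4


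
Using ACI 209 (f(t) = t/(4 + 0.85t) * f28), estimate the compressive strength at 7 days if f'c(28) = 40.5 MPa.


f(7) = 7 / (4 + 0.85 * 7) * 40.5
= 7 / 9.95 * 40.5
= 28.49 MPa

28.49


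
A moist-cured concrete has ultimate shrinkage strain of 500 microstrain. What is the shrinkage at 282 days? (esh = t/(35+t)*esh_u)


esh(282) = 282 / (35 + 282) * 500
= 282 / 317 * 500
= 444.8 microstrain

444.8


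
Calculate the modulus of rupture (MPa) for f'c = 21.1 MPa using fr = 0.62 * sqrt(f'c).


fr = 0.62 * sqrt(21.1)
= 2.848 MPa

2.848


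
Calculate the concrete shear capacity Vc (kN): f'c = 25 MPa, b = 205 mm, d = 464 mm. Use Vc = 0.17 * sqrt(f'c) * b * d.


Vc = 0.17 * sqrt(25) * 205 * 464 / 1000
= 80.85 kN

80.85


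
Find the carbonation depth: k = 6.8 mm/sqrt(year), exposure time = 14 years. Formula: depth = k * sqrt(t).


depth = k * sqrt(t)
= 6.8 * sqrt(14)
= 25.44 mm

25.44


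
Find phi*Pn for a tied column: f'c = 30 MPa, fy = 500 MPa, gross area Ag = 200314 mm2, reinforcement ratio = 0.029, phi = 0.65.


Ast = rho * Ag = 0.029 * 200314 = 5809.106 mm2
phi*Pn = 0.65 * 0.80 * (0.85 * 30 * (200314 - 5809.106) + 500 * 5809.106) / 1000
= 4089.5 kN

4089.5


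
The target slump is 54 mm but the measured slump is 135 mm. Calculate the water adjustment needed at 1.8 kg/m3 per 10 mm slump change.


Difference = 54 - 135 = -81 mm
Water adjustment = -81 * 1.8 / 10 = -14.6 kg/m3

-14.6


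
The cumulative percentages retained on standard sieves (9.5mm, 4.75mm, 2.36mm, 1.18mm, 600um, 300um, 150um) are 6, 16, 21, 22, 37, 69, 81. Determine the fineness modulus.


FM = sum(cumulative % retained) / 100
= 252 / 100
= 2.52

2.52


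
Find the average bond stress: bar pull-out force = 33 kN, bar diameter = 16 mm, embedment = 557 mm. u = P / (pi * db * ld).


u = P / (pi * db * ld)
= 33 * 1000 / (pi * 16 * 557)
= 1.179 MPa

1.179


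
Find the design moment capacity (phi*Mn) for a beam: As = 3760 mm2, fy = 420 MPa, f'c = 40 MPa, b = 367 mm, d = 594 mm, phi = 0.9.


a = As * fy / (0.85 * f'c * b)
= 3760 * 420 / (0.85 * 40 * 367)
= 126.5587 mm
Mn = As * fy * (d - a/2) / 10^6
= 838.114 kN-m
phi*Mn = 0.9 * 838.114 = 754.3 kN-m

754.3


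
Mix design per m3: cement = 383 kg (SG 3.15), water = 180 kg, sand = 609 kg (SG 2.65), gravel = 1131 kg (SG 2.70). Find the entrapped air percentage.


Vol cement = 383 / (3.15 * 1000) = 0.121587 m3
Vol water = 180 / 1000 = 0.18 m3
Vol sand = 609 / (2.65 * 1000) = 0.229811 m3
Vol gravel = 1131 / (2.70 * 1000) = 0.418889 m3
Total solid + water volume = 0.950288 m3
Air = (1 - 0.950288) * 100 = 4.97%

4.97


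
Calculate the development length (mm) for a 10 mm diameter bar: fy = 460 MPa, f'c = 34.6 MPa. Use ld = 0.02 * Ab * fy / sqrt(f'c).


Ab = pi * 10^2 / 4 = 78.54 mm2
ld = 0.02 * 78.54 * 460 / sqrt(34.6)
= 122.8 mm

122.8


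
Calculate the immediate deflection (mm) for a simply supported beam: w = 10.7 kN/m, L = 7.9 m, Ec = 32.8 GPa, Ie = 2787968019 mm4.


Convert: L = 7.9 m = 7900 mm, Ec = 32.8 GPa = 32800 MPa
delta = 5 * 10.7 * 7900^4 / (384 * 32800 * 2787968019)
= 5.93 mm

5.93


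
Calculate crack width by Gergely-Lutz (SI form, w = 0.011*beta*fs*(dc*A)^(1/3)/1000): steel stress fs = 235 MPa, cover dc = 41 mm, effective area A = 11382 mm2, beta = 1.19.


w = 0.011 * beta * fs * (dc * A)^(1/3) / 1000
= 0.011 * 1.19 * 235 * (41 * 11382)^(1/3) / 1000
= 0.239 mm

0.239


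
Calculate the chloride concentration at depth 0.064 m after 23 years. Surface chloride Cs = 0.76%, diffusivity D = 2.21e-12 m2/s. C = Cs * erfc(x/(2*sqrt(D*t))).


t_seconds = 23 * 365.25 * 24 * 3600 = 725824800.0 s
arg = 0.064 / (2 * sqrt(2.21e-12 * 725824800.0))
= 0.799
erfc(0.799) = 0.2585
C = 0.76 * 0.2585 = 0.1965%

0.1965


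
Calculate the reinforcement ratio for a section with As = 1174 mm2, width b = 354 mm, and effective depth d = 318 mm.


rho = As / (b * d)
= 1174 / (354 * 318)
= 0.0104

0.0104


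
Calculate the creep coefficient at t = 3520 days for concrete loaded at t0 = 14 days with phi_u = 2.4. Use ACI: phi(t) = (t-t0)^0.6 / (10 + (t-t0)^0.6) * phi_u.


dt = 3520 - 14 = 3506
phi = 3506^0.6 / (10 + 3506^0.6) * 2.4
= 2.233

2.233


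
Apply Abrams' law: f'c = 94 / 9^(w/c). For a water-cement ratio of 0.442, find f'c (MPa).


f'c = 94 / 9^0.442
= 94 / 2.641
= 35.59 MPa

35.59


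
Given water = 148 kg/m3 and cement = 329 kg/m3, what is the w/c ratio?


w/c = water / cement
w/c = 148 / 329 = 0.45

0.45


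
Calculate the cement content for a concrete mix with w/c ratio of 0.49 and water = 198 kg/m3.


Cement = water / (w/c)
= 198 / 0.49
= 404.1 kg/m3

404.1


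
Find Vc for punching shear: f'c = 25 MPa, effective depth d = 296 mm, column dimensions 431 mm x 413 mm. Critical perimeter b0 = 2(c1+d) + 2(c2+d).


b0 = 2*(431 + 296) + 2*(413 + 296) = 2872 mm
Vc = 0.33 * sqrt(25) * 2872 * 296 / 1000
= 1402.68 kN

1402.68


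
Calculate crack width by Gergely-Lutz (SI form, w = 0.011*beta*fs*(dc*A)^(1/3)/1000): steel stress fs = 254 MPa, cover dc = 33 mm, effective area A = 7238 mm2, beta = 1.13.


w = 0.011 * beta * fs * (dc * A)^(1/3) / 1000
= 0.011 * 1.13 * 254 * (33 * 7238)^(1/3) / 1000
= 0.196 mm

0.196


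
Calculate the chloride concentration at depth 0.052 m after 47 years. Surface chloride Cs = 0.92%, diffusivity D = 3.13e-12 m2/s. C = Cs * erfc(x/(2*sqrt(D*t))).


t_seconds = 47 * 365.25 * 24 * 3600 = 1483207200.0 s
arg = 0.052 / (2 * sqrt(3.13e-12 * 1483207200.0))
= 0.3816
erfc(0.3816) = 0.5894
C = 0.92 * 0.5894 = 0.5423%

0.5423


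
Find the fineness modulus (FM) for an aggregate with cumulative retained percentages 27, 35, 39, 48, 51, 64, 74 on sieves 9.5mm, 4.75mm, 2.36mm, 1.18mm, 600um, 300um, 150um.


FM = sum(cumulative % retained) / 100
= 338 / 100
= 3.38

3.38


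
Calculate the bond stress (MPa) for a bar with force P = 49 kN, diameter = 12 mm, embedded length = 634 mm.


u = P / (pi * db * ld)
= 49 * 1000 / (pi * 12 * 634)
= 2.05 MPa

2.05


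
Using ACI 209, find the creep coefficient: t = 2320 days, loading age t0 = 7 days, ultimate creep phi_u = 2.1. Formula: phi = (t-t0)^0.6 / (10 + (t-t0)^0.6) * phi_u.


dt = 2320 - 7 = 2313
phi = 2313^0.6 / (10 + 2313^0.6) * 2.1
= 1.916

1.916


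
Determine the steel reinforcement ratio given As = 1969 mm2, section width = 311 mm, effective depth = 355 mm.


rho = As / (b * d)
= 1969 / (311 * 355)
= 0.0178

0.0178


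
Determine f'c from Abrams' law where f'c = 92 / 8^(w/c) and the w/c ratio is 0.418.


f'c = 92 / 8^0.418
= 92 / 2.385
= 38.57 MPa

38.57


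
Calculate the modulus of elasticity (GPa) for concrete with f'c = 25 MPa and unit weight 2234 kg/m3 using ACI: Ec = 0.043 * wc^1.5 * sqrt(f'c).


Ec = 0.043 * 2234^1.5 * sqrt(25) / 1000
= 22.7 GPa

22.7


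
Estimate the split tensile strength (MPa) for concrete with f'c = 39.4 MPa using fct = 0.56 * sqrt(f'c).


fct = 0.56 * sqrt(39.4)
= 0.56 * 6.277
= 3.515 MPa

3.515


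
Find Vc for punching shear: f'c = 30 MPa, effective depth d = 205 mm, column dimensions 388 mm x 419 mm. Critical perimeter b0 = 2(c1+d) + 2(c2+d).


b0 = 2*(388 + 205) + 2*(419 + 205) = 2434 mm
Vc = 0.33 * sqrt(30) * 2434 * 205 / 1000
= 901.88 kN

901.88


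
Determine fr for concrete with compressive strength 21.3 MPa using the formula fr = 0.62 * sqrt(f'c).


fr = 0.62 * sqrt(21.3)
= 2.861 MPa

2.861


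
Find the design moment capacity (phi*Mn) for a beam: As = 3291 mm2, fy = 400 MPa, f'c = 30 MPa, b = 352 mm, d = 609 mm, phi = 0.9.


a = As * fy / (0.85 * f'c * b)
= 3291 * 400 / (0.85 * 30 * 352)
= 146.6578 mm
Mn = As * fy * (d - a/2) / 10^6
= 705.1575 kN-m
phi*Mn = 0.9 * 705.1575 = 634.64 kN-m

634.64


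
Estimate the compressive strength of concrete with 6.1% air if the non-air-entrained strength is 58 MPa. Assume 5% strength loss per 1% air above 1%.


Strength loss = (6.1 - 1) * 5 = 25.5%
f'c = 58 * (1 - 25.5/100)
= 43.21 MPa

43.21


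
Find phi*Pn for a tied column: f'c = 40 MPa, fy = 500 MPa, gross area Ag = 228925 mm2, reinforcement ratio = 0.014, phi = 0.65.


Ast = rho * Ag = 0.014 * 228925 = 3204.95 mm2
phi*Pn = 0.65 * 0.80 * (0.85 * 40 * (228925 - 3204.95) + 500 * 3204.95) / 1000
= 4824.02 kN

4824.02


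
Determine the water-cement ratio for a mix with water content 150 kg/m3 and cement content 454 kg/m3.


w/c = water / cement
w/c = 150 / 454 = 0.33

0.33


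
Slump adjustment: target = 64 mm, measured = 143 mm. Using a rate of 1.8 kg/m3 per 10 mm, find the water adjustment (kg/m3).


Difference = 64 - 143 = -79 mm
Water adjustment = -79 * 1.8 / 10 = -14.2 kg/m3

-14.2


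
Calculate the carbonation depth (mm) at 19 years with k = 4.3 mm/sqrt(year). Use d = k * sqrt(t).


depth = k * sqrt(t)
= 4.3 * sqrt(19)
= 18.74 mm

18.74


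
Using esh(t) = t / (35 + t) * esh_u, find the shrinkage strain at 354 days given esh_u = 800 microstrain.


esh(354) = 354 / (35 + 354) * 800
= 354 / 389 * 800
= 728.0 microstrain

728.0


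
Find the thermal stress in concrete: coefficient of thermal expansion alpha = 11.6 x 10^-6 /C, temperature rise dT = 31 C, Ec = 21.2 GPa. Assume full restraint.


sigma = alpha * dT * Ec
= 11.6e-6 * 31 * 21.2 * 1000
= 7.624 MPa

7.624


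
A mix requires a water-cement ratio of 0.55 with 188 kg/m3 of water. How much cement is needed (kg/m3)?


Cement = water / (w/c)
= 188 / 0.55
= 341.8 kg/m3

341.8


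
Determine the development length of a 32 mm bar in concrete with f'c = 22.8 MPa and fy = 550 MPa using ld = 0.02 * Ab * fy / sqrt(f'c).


Ab = pi * 32^2 / 4 = 804.248 mm2
ld = 0.02 * 804.248 * 550 / sqrt(22.8)
= 1852.7 mm

1852.7


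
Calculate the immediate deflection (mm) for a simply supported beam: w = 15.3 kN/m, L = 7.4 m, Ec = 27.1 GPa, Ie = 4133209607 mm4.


Convert: L = 7.4 m = 7400 mm, Ec = 27.1 GPa = 27100 MPa
delta = 5 * 15.3 * 7400^4 / (384 * 27100 * 4133209607)
= 5.33 mm

5.33


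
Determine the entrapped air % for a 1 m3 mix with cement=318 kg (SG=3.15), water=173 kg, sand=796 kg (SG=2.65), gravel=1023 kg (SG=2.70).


Vol cement = 318 / (3.15 * 1000) = 0.100952 m3
Vol water = 173 / 1000 = 0.173 m3
Vol sand = 796 / (2.65 * 1000) = 0.300377 m3
Vol gravel = 1023 / (2.70 * 1000) = 0.378889 m3
Total solid + water volume = 0.953219 m3
Air = (1 - 0.953219) * 100 = 4.68%

4.68


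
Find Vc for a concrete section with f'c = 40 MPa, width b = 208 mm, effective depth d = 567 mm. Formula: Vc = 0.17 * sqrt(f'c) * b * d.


Vc = 0.17 * sqrt(40) * 208 * 567 / 1000
= 126.8 kN

126.8


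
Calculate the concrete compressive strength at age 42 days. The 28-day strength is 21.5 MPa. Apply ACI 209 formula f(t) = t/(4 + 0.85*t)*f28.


f(42) = 42 / (4 + 0.85 * 42) * 21.5
= 42 / 39.7 * 21.5
= 22.75 MPa

22.75


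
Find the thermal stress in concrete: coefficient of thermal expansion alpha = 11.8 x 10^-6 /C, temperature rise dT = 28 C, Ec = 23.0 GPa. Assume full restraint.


sigma = alpha * dT * Ec
= 11.8e-6 * 28 * 23.0 * 1000
= 7.599 MPa

7.599


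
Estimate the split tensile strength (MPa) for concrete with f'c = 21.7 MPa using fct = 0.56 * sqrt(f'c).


fct = 0.56 * sqrt(21.7)
= 0.56 * 4.658
= 2.609 MPa

2.609


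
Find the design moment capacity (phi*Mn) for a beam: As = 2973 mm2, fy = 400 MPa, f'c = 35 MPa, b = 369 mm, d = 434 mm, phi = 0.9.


a = As * fy / (0.85 * f'c * b)
= 2973 * 400 / (0.85 * 35 * 369)
= 108.3282 mm
Mn = As * fy * (d - a/2) / 10^6
= 451.7008 kN-m
phi*Mn = 0.9 * 451.7008 = 406.53 kN-m

406.53


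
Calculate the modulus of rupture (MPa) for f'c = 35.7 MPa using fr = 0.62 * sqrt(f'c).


fr = 0.62 * sqrt(35.7)
= 3.704 MPa

3.704


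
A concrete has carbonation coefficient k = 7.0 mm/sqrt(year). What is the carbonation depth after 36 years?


depth = k * sqrt(t)
= 7.0 * sqrt(36)
= 42.0 mm

42.0


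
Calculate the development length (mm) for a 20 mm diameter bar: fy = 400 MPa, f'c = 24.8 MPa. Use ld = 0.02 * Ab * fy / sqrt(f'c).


Ab = pi * 20^2 / 4 = 314.159 mm2
ld = 0.02 * 314.159 * 400 / sqrt(24.8)
= 504.7 mm

504.7


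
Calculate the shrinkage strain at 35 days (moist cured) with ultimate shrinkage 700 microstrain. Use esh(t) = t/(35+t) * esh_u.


esh(35) = 35 / (35 + 35) * 700
= 35 / 70 * 700
= 350.0 microstrain

350.0


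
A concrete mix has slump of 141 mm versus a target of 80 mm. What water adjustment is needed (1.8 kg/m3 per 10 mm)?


Difference = 80 - 141 = -61 mm
Water adjustment = -61 * 1.8 / 10 = -11.0 kg/m3

-11.0


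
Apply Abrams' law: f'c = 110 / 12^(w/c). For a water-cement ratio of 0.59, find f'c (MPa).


f'c = 110 / 12^0.59
= 110 / 4.332
= 25.39 MPa

25.39


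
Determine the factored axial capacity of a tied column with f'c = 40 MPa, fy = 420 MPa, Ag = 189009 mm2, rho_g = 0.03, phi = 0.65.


Ast = rho * Ag = 0.03 * 189009 = 5670.27 mm2
phi*Pn = 0.65 * 0.80 * (0.85 * 40 * (189009 - 5670.27) + 420 * 5670.27) / 1000
= 4479.82 kN

4479.82


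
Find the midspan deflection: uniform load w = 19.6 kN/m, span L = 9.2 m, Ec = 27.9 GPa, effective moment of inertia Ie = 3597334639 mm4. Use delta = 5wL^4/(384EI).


Convert: L = 9.2 m = 9200 mm, Ec = 27.9 GPa = 27900 MPa
delta = 5 * 19.6 * 9200^4 / (384 * 27900 * 3597334639)
= 18.22 mm

18.22


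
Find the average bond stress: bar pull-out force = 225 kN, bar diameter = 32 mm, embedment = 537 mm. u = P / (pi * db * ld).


u = P / (pi * db * ld)
= 225 * 1000 / (pi * 32 * 537)
= 4.168 MPa

4.168


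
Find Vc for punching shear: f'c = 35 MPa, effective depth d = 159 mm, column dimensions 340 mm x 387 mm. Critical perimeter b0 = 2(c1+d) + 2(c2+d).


b0 = 2*(340 + 159) + 2*(387 + 159) = 2090 mm
Vc = 0.33 * sqrt(35) * 2090 * 159 / 1000
= 648.77 kN

648.77


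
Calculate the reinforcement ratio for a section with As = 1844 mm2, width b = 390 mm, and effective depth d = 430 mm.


rho = As / (b * d)
= 1844 / (390 * 430)
= 0.011

0.011


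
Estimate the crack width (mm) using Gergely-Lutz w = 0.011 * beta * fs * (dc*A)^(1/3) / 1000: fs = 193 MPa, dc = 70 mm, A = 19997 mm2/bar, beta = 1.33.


w = 0.011 * beta * fs * (dc * A)^(1/3) / 1000
= 0.011 * 1.33 * 193 * (70 * 19997)^(1/3) / 1000
= 0.316 mm

0.316


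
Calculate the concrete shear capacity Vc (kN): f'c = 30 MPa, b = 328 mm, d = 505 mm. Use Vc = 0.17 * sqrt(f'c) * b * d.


Vc = 0.17 * sqrt(30) * 328 * 505 / 1000
= 154.23 kN

154.23


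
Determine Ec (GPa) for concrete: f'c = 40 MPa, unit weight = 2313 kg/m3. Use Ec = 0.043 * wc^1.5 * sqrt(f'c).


Ec = 0.043 * 2313^1.5 * sqrt(40) / 1000
= 30.25 GPa

30.25


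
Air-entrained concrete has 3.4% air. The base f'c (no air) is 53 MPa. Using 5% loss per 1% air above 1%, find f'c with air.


Strength loss = (3.4 - 1) * 5 = 12.0%
f'c = 53 * (1 - 12.0/100)
= 46.64 MPa

46.64


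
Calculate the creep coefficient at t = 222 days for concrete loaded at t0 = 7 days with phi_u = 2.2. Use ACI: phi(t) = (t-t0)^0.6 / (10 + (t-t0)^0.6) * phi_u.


dt = 222 - 7 = 215
phi = 215^0.6 / (10 + 215^0.6) * 2.2
= 1.573

1.573


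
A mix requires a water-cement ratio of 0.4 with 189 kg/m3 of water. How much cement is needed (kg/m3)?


Cement = water / (w/c)
= 189 / 0.4
= 472.5 kg/m3

472.5


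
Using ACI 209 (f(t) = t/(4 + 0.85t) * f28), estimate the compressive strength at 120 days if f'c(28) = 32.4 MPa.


f(120) = 120 / (4 + 0.85 * 120) * 32.4
= 120 / 106.0 * 32.4
= 36.68 MPa

36.68


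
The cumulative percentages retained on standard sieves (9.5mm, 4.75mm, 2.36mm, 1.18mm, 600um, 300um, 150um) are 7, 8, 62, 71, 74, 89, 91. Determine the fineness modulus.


FM = sum(cumulative % retained) / 100
= 402 / 100
= 4.02

4.02


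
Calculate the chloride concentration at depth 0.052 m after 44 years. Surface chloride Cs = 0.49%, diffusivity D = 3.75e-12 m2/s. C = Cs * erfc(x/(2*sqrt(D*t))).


t_seconds = 44 * 365.25 * 24 * 3600 = 1388534400.0 s
arg = 0.052 / (2 * sqrt(3.75e-12 * 1388534400.0))
= 0.3603
erfc(0.3603) = 0.6104
C = 0.49 * 0.6104 = 0.2991%

0.2991


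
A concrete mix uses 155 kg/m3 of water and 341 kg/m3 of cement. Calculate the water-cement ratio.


w/c = water / cement
w/c = 155 / 341 = 0.455

0.455


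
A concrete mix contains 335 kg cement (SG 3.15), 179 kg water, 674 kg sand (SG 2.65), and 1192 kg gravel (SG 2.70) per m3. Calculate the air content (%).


Vol cement = 335 / (3.15 * 1000) = 0.106349 m3
Vol water = 179 / 1000 = 0.179 m3
Vol sand = 674 / (2.65 * 1000) = 0.25434 m3
Vol gravel = 1192 / (2.70 * 1000) = 0.441481 m3
Total solid + water volume = 0.98117 m3
Air = (1 - 0.98117) * 100 = 1.88%

1.88


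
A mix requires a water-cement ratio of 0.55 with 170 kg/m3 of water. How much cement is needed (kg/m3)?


Cement = water / (w/c)
= 170 / 0.55
= 309.1 kg/m3

309.1


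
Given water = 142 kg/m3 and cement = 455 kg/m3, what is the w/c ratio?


w/c = water / cement
w/c = 142 / 455 = 0.312

0.312


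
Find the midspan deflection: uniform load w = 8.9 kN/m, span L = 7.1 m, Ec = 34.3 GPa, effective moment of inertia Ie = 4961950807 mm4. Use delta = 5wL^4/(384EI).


Convert: L = 7.1 m = 7100 mm, Ec = 34.3 GPa = 34300 MPa
delta = 5 * 8.9 * 7100^4 / (384 * 34300 * 4961950807)
= 1.73 mm

1.73


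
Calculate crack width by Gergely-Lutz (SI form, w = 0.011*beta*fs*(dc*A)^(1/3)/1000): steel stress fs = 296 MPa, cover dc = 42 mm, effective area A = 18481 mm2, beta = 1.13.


w = 0.011 * beta * fs * (dc * A)^(1/3) / 1000
= 0.011 * 1.13 * 296 * (42 * 18481)^(1/3) / 1000
= 0.338 mm

0.338


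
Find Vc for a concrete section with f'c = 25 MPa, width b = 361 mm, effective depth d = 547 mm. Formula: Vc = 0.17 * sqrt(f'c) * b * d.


Vc = 0.17 * sqrt(25) * 361 * 547 / 1000
= 167.85 kN

167.85


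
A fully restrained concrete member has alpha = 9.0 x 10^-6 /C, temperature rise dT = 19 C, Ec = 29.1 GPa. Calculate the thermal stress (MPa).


sigma = alpha * dT * Ec
= 9.0e-6 * 19 * 29.1 * 1000
= 4.976 MPa

4.976


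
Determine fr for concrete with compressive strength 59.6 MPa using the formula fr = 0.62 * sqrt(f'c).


fr = 0.62 * sqrt(59.6)
= 4.786 MPa

4.786


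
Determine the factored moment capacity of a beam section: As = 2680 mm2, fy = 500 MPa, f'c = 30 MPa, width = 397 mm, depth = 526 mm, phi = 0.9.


a = As * fy / (0.85 * f'c * b)
= 2680 * 500 / (0.85 * 30 * 397)
= 132.3653 mm
Mn = As * fy * (d - a/2) / 10^6
= 616.1553 kN-m
phi*Mn = 0.9 * 616.1553 = 554.54 kN-m

554.54


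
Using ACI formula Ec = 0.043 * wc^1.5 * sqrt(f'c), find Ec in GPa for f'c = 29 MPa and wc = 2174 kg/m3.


Ec = 0.043 * 2174^1.5 * sqrt(29) / 1000
= 23.47 GPa

23.47


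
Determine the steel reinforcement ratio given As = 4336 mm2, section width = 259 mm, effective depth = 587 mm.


rho = As / (b * d)
= 4336 / (259 * 587)
= 0.0285

0.0285


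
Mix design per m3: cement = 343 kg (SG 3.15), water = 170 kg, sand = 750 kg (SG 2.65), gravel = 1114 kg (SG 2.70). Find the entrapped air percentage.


Vol cement = 343 / (3.15 * 1000) = 0.108889 m3
Vol water = 170 / 1000 = 0.17 m3
Vol sand = 750 / (2.65 * 1000) = 0.283019 m3
Vol gravel = 1114 / (2.70 * 1000) = 0.412593 m3
Total solid + water volume = 0.9745 m3
Air = (1 - 0.9745) * 100 = 2.55%

2.55


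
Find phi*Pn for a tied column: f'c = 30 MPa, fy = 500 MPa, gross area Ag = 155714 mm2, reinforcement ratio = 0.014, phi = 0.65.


Ast = rho * Ag = 0.014 * 155714 = 2179.996 mm2
phi*Pn = 0.65 * 0.80 * (0.85 * 30 * (155714 - 2179.996) + 500 * 2179.996) / 1000
= 2602.66 kN

2602.66


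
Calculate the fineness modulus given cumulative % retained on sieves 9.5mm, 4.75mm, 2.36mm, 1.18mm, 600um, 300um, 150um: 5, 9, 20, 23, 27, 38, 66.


FM = sum(cumulative % retained) / 100
= 188 / 100
= 1.88

1.88


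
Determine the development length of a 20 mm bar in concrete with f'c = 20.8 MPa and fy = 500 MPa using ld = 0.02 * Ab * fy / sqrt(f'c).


Ab = pi * 20^2 / 4 = 314.159 mm2
ld = 0.02 * 314.159 * 500 / sqrt(20.8)
= 688.8 mm

688.8


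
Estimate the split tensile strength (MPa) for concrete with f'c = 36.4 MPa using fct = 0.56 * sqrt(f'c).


fct = 0.56 * sqrt(36.4)
= 0.56 * 6.033
= 3.379 MPa

3.379


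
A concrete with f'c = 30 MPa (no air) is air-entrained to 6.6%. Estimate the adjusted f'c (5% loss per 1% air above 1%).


Strength loss = (6.6 - 1) * 5 = 28.0%
f'c = 30 * (1 - 28.0/100)
= 21.6 MPa

21.6
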